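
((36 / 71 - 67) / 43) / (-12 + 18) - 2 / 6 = -3609 / 6106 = -0.59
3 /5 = 0.60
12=12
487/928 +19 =18119/928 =19.52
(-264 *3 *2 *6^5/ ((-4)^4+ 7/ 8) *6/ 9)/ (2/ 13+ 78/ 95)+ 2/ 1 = -1352070614/ 41237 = -32787.80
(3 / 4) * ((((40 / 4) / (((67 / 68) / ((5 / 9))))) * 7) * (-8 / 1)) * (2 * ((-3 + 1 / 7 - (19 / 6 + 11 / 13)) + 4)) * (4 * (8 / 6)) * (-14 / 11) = -2386854400 / 258687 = -9226.80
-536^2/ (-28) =71824/ 7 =10260.57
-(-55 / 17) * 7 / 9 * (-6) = -770 / 51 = -15.10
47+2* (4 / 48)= 47.17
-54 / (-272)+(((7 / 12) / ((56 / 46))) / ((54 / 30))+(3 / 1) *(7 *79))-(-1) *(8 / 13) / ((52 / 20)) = 2059915181 / 1241136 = 1659.70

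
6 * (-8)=-48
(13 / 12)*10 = 65 / 6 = 10.83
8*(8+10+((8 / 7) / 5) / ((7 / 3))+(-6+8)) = 39392 / 245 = 160.78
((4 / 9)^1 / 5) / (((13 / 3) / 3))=4 / 65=0.06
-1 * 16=-16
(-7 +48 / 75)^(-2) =0.02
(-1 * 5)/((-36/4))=5/9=0.56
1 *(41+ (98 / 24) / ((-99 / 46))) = 23227 / 594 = 39.10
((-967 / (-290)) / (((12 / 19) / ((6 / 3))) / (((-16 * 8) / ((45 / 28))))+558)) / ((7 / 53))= 128896 / 2848815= 0.05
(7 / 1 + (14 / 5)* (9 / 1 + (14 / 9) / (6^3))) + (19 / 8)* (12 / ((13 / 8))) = 314375 / 6318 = 49.76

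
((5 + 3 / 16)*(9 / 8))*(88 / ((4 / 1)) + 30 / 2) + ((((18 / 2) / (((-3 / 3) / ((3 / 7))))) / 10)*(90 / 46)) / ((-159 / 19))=235942083 / 1092224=216.02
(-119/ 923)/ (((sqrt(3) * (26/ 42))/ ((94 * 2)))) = -156604 * sqrt(3)/ 11999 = -22.61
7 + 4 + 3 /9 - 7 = 13 /3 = 4.33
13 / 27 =0.48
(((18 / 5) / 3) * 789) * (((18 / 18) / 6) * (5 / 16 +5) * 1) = 13413 / 16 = 838.31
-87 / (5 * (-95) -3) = 87 / 478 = 0.18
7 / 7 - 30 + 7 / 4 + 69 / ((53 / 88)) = 18511 / 212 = 87.32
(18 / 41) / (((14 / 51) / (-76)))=-34884 / 287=-121.55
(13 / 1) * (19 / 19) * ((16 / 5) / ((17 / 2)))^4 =0.26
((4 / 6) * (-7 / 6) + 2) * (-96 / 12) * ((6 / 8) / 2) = -11 / 3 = -3.67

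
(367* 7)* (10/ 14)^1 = 1835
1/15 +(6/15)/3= 1/5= 0.20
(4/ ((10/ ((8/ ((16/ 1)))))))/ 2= 1/ 10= 0.10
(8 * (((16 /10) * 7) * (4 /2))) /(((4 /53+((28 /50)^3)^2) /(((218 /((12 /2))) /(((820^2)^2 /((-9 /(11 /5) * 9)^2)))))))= 57578185546875 /313567119230331032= 0.00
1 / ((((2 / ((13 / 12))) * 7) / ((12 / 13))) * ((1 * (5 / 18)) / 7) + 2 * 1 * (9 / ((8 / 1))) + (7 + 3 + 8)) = 36 / 749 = 0.05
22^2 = 484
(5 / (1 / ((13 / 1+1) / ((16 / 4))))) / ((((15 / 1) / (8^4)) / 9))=43008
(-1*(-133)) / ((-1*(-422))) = 0.32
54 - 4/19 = 1022/19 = 53.79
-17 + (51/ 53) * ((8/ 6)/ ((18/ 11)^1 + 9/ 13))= -290309/ 17649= -16.45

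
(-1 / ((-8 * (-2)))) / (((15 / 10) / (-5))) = 5 / 24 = 0.21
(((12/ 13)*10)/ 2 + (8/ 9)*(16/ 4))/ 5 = 956/ 585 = 1.63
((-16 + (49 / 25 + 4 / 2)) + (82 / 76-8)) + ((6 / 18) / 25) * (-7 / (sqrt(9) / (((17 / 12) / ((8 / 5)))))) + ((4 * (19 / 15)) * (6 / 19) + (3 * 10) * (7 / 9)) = 5.94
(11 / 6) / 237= 11 / 1422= 0.01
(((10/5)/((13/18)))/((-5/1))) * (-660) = 4752/13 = 365.54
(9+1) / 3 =10 / 3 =3.33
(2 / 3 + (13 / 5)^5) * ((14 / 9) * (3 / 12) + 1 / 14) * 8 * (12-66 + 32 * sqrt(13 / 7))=-519739856 / 21875 + 8315837696 * sqrt(91) / 4134375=-4572.11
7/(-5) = -1.40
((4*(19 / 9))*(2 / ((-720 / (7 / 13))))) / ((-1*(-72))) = -133 / 758160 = -0.00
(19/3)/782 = 19/2346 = 0.01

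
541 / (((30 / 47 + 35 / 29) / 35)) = 5161681 / 503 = 10261.79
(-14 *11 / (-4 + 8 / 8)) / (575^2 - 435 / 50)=220 / 1416927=0.00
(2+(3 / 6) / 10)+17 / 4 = 63 / 10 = 6.30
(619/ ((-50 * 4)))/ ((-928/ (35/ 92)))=4333/ 3415040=0.00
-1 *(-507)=507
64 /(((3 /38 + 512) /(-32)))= -77824 /19459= -4.00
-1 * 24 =-24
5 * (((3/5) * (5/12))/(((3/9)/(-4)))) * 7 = -105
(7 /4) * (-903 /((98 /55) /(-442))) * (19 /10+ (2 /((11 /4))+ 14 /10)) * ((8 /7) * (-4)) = -50517948 /7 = -7216849.71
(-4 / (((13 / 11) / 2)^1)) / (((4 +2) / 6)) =-88 / 13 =-6.77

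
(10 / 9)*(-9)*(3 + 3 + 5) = -110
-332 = -332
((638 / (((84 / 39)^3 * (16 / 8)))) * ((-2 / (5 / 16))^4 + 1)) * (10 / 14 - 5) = -229693.41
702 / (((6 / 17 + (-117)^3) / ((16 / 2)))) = -31824 / 9075805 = -0.00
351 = 351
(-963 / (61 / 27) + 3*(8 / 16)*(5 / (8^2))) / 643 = -3327213 / 5020544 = -0.66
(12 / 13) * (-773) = -713.54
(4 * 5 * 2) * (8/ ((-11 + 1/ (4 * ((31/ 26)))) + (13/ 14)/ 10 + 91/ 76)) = -13193600/ 391689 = -33.68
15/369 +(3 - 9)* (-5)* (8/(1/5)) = 147605/123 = 1200.04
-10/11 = -0.91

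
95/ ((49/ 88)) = 170.61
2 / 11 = 0.18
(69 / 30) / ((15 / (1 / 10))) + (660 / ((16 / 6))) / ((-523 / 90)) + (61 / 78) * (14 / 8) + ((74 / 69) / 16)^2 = -10669787969341 / 258960312000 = -41.20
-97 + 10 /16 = -771 /8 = -96.38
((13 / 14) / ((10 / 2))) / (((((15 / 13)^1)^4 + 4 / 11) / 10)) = 4084223 / 4697833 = 0.87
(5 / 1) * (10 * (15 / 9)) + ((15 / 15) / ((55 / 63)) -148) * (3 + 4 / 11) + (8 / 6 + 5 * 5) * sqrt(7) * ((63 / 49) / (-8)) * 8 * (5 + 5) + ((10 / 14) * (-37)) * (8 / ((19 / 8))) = -2370 * sqrt(7) / 7 -120614101 / 241395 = -1395.43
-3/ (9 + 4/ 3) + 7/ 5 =172/ 155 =1.11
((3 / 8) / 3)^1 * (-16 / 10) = -1 / 5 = -0.20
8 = 8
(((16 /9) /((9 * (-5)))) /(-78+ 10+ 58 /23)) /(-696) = -23 /26531955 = -0.00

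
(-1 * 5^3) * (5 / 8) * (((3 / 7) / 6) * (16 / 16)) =-625 / 112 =-5.58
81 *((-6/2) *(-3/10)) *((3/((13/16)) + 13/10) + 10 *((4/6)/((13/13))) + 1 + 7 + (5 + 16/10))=2488563/1300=1914.28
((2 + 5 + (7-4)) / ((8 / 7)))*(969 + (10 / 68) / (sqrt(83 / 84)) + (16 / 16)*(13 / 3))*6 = 525*sqrt(1743) / 2822 + 51100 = 51107.77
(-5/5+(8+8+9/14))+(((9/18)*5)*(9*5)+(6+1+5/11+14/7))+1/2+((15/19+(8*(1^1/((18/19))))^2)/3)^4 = 23353426309227983378701/69977789408099034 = 333726.27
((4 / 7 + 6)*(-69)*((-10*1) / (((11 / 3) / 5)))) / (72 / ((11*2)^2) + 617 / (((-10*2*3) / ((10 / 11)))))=-31422600 / 46753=-672.10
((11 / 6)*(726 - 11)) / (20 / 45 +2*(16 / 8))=4719 / 16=294.94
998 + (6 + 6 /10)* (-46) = 3472 /5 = 694.40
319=319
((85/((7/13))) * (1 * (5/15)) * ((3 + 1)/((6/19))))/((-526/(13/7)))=-2.35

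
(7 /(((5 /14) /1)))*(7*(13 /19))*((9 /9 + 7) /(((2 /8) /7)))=1997632 /95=21027.71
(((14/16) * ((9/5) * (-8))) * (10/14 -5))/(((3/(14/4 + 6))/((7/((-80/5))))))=-1197/16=-74.81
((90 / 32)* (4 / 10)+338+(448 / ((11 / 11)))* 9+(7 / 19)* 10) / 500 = 664971 / 76000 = 8.75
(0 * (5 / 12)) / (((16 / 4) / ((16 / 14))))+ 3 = 3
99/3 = 33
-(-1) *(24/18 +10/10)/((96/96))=7/3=2.33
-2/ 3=-0.67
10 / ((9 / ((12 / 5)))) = 8 / 3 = 2.67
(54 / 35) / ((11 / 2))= 108 / 385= 0.28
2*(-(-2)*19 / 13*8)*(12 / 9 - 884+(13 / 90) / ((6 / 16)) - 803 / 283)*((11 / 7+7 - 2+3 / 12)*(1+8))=-981745212008 / 386295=-2541439.09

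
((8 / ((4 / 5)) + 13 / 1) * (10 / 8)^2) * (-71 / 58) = -40825 / 928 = -43.99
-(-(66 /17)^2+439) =-122515 /289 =-423.93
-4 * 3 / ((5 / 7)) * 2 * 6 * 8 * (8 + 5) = -104832 / 5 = -20966.40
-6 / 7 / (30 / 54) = -54 / 35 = -1.54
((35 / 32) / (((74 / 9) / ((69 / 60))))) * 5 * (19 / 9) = 15295 / 9472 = 1.61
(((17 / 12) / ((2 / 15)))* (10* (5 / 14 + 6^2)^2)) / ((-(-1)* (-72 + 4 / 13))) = -1431422525 / 730688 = -1959.01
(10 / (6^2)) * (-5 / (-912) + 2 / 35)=1999 / 114912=0.02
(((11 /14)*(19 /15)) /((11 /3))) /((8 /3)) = 0.10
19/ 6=3.17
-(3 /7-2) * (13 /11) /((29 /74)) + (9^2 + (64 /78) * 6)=239257 /2639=90.66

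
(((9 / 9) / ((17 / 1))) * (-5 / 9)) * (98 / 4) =-245 / 306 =-0.80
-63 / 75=-21 / 25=-0.84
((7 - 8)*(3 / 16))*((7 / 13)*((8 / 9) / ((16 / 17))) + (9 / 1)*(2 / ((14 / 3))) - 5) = 1039 / 8736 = 0.12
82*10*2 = 1640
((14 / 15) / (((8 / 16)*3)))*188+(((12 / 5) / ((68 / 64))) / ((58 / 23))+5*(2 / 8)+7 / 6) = 10674551 / 88740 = 120.29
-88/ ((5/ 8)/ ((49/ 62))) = -17248/ 155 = -111.28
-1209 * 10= -12090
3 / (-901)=-3 / 901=-0.00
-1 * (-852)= 852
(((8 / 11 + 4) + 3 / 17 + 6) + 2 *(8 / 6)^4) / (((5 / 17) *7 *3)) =260903 / 93555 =2.79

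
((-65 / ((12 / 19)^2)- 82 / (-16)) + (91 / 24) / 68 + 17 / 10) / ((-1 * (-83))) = -3820609 / 2031840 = -1.88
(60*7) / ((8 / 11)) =1155 / 2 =577.50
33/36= 11/12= 0.92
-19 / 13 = -1.46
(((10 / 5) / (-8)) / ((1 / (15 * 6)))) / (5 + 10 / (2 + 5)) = -7 / 2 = -3.50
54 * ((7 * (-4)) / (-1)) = 1512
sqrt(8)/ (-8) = -0.35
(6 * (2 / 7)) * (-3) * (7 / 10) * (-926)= 16668 / 5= 3333.60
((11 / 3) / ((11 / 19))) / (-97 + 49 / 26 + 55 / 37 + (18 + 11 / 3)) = -18278 / 207683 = -0.09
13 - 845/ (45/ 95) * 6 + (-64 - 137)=-32674/ 3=-10891.33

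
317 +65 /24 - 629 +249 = -1447 /24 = -60.29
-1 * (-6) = 6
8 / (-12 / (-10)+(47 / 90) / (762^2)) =418063680 / 62709599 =6.67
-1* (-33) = 33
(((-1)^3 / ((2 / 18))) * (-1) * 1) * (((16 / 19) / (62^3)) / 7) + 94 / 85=372448612 / 336787255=1.11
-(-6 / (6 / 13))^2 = -169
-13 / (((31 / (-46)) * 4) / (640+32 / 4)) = 96876 / 31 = 3125.03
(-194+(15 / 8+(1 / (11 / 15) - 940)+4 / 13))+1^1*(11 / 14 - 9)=-9118453 / 8008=-1138.67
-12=-12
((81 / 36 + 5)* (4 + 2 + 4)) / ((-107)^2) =145 / 22898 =0.01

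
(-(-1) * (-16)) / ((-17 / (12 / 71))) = 192 / 1207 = 0.16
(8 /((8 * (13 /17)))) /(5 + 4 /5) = 85 /377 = 0.23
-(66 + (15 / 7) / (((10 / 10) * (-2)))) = -909 / 14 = -64.93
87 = 87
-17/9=-1.89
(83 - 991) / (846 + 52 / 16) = -3632 / 3397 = -1.07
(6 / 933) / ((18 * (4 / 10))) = 5 / 5598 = 0.00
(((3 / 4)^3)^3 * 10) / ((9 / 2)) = 10935 / 65536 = 0.17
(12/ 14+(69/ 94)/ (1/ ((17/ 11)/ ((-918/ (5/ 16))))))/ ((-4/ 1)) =-1785947/ 8338176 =-0.21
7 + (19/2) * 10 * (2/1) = 197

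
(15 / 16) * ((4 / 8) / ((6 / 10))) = 25 / 32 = 0.78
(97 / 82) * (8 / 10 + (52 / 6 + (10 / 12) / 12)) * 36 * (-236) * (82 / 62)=-19647059 / 155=-126755.22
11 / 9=1.22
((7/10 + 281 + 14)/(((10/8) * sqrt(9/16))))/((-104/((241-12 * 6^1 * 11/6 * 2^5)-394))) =4314263/325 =13274.66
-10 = -10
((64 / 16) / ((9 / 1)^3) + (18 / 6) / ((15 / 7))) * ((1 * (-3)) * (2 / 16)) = -5123 / 9720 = -0.53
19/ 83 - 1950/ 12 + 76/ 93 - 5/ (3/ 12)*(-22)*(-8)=-56834285/ 15438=-3681.45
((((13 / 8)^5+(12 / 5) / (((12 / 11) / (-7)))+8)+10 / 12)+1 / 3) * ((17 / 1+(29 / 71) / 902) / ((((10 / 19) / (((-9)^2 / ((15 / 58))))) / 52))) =2681683.26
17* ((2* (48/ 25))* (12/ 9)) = 2176/ 25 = 87.04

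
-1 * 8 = -8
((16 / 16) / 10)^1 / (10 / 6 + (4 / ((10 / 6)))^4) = 375 / 130666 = 0.00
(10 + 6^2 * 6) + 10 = 236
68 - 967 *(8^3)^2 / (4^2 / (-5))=79216708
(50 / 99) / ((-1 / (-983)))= 49150 / 99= 496.46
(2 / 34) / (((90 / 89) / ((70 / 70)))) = 89 / 1530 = 0.06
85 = 85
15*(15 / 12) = 75 / 4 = 18.75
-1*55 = -55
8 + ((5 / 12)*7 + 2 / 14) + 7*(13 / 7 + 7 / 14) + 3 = 2567 / 84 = 30.56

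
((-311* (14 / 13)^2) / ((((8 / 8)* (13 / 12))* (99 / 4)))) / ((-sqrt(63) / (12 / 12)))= 139328* sqrt(7) / 217503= 1.69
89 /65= 1.37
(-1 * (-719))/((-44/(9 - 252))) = 174717/44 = 3970.84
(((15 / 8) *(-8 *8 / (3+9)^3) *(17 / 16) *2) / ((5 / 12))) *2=-17 / 24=-0.71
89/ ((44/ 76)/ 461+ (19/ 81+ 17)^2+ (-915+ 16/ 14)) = -0.14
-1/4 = -0.25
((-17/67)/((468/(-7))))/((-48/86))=-5117/752544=-0.01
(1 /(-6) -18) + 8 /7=-715 /42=-17.02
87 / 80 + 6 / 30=103 / 80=1.29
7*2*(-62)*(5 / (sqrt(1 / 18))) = -18413.06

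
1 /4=0.25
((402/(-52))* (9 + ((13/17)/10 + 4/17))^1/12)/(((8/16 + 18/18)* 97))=-106061/2572440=-0.04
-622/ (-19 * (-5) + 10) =-622/ 105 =-5.92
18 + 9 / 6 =39 / 2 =19.50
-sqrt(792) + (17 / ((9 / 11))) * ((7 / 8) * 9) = 1309 / 8 - 6 * sqrt(22) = 135.48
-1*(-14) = 14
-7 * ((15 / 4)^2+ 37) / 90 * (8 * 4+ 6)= -108661 / 720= -150.92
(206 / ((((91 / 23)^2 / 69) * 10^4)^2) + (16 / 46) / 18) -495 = -351312925544591295679 / 709750846350000000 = -494.98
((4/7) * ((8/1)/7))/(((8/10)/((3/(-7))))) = -120/343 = -0.35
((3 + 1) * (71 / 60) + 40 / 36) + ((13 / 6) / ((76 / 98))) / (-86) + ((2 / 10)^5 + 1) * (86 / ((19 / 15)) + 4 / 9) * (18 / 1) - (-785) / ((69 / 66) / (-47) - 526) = 66772163309191 / 54074475000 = 1234.82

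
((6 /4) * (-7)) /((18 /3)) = -1.75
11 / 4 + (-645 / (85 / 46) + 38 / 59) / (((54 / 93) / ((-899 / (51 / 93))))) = 603825933929 / 613836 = 983692.61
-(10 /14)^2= -25 /49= -0.51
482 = 482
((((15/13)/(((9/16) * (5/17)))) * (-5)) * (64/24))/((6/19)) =-103360/351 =-294.47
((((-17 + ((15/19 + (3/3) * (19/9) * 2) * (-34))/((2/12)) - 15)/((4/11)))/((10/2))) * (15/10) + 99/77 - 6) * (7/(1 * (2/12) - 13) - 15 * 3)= 10595649/266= 39833.27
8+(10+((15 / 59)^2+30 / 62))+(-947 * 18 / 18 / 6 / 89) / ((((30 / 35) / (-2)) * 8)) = 26367693827 / 1382987376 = 19.07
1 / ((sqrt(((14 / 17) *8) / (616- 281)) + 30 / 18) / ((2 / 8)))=85425 / 565468- 9 *sqrt(39865) / 141367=0.14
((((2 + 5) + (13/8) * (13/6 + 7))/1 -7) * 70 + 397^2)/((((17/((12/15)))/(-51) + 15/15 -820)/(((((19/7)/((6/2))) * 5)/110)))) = -72345179/9085692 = -7.96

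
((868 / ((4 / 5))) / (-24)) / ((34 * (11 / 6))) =-1085 / 1496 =-0.73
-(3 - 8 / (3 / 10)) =71 / 3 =23.67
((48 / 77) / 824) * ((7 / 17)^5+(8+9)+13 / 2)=200300679 / 11260885867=0.02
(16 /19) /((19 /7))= 112 /361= 0.31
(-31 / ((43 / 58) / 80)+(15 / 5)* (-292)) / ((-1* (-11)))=-181508 / 473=-383.74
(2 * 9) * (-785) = -14130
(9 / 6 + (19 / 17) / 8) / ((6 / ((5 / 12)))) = 1115 / 9792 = 0.11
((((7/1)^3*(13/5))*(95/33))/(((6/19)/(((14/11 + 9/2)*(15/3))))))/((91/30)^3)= 171926250/20449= 8407.56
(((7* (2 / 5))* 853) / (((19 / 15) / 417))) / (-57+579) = 829969 / 551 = 1506.30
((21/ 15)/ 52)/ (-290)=-7/ 75400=-0.00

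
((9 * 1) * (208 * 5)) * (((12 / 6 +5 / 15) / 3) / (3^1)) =7280 / 3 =2426.67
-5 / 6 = -0.83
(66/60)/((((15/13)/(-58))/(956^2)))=-3790092592/75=-50534567.89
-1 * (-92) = 92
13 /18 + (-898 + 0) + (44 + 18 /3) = -847.28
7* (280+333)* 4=17164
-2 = -2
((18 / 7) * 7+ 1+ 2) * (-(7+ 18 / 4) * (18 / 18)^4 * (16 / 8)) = -483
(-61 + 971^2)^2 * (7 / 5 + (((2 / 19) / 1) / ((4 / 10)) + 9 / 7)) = 18347407639920 / 7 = 2621058234274.29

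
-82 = -82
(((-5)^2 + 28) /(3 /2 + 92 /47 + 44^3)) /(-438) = -2491 /1753668999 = -0.00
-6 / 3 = -2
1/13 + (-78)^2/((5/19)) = 1502753/65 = 23119.28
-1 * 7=-7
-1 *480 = -480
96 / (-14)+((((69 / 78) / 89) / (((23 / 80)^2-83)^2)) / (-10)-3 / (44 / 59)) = -1091838747565384787 / 100354022614641796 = -10.88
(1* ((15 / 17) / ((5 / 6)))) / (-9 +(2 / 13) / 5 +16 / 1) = 0.15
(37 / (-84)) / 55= -37 / 4620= -0.01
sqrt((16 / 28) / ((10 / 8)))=4*sqrt(35) / 35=0.68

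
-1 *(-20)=20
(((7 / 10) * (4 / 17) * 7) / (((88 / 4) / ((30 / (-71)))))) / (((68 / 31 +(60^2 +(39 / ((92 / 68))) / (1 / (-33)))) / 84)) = -17608248 / 25095056855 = -0.00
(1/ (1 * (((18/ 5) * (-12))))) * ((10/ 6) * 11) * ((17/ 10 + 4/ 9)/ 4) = -10615/ 46656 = -0.23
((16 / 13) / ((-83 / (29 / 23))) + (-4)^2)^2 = 157297905664 / 615883489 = 255.40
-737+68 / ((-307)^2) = -69461445 / 94249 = -737.00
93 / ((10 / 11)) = 102.30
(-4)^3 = -64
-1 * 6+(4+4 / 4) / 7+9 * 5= 278 / 7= 39.71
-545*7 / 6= -3815 / 6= -635.83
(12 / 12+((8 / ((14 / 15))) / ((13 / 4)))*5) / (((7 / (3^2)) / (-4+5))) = 11619 / 637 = 18.24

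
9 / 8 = 1.12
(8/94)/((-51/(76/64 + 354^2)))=-2005075/9588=-209.12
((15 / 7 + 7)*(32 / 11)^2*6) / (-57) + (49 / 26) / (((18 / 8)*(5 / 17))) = -49866182 / 9414405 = -5.30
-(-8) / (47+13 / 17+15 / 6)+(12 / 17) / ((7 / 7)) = 25132 / 29053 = 0.87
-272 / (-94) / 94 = 68 / 2209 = 0.03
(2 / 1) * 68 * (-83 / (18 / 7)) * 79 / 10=-34679.24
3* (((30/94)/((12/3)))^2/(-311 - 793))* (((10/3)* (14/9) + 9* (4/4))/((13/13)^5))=-9575/39019776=-0.00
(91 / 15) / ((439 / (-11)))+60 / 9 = 42899 / 6585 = 6.51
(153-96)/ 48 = 19/ 16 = 1.19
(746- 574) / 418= 86 / 209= 0.41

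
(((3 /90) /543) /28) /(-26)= -1 /11859120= -0.00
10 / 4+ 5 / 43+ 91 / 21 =1793 / 258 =6.95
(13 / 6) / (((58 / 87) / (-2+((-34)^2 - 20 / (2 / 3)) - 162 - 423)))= 7007 / 4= 1751.75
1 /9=0.11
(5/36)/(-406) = -5/14616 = -0.00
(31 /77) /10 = 31 /770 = 0.04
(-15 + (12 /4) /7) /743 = -102 /5201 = -0.02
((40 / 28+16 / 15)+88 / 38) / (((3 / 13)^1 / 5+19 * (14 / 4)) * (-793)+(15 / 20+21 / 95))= -38392 / 421105629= -0.00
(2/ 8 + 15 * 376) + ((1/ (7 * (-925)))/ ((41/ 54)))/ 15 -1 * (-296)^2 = -435250244697/ 5309500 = -81975.75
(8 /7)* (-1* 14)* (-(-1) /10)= -8 /5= -1.60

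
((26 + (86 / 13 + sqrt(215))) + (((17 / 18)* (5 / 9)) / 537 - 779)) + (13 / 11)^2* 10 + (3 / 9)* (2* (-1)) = -100316272445 / 136841562 + sqrt(215) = -718.42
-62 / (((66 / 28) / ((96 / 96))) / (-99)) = 2604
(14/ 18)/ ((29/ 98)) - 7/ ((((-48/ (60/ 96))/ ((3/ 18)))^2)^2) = 2147887374798949/ 817199132442624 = 2.63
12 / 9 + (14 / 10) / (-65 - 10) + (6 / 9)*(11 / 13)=3053 / 1625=1.88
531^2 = 281961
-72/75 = -24/25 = -0.96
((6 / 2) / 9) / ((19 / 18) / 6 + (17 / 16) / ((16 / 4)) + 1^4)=576 / 2491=0.23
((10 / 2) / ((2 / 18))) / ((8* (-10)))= -9 / 16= -0.56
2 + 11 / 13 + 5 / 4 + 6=525 / 52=10.10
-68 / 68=-1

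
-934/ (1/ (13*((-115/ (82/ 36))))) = 25133940/ 41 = 613022.93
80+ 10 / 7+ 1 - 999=-6416 / 7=-916.57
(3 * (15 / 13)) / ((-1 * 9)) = -5 / 13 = -0.38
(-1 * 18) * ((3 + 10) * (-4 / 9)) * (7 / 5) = 728 / 5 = 145.60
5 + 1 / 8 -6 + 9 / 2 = 29 / 8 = 3.62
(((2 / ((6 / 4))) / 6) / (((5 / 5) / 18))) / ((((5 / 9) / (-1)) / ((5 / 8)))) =-9 / 2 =-4.50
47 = 47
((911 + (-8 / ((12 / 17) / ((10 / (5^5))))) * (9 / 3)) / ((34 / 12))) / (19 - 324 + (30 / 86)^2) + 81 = 79.95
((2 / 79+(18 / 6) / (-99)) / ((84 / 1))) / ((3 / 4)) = -13 / 164241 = -0.00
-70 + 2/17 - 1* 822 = -15162/17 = -891.88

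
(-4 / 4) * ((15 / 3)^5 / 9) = -3125 / 9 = -347.22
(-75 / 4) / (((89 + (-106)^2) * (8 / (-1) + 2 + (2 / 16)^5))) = 8192 / 29687657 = 0.00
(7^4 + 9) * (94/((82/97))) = 10987190/41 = 267980.24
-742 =-742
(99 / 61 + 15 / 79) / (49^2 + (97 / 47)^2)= 9648912 / 12802198771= 0.00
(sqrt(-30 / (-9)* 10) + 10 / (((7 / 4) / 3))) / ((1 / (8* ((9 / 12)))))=20* sqrt(3) + 720 / 7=137.50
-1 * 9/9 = -1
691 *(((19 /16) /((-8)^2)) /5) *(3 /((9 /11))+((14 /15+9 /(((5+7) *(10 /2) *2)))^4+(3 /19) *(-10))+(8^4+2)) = 11165013831348649 /1061683200000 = 10516.33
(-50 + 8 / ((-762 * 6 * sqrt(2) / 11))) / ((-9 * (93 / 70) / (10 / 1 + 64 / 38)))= 56980 * sqrt(2) / 6059043 + 259000 / 5301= 48.87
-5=-5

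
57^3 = 185193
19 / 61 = 0.31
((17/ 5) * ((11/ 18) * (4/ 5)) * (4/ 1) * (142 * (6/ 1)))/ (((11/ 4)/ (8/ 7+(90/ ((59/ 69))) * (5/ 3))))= 11266157312/ 30975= 363717.75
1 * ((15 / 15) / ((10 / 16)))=8 / 5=1.60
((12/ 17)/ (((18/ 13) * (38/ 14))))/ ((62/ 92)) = 8372/ 30039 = 0.28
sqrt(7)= 2.65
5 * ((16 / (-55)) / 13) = -16 / 143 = -0.11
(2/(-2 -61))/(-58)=1/1827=0.00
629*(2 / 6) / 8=629 / 24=26.21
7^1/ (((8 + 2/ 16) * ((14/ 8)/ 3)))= 96/ 65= 1.48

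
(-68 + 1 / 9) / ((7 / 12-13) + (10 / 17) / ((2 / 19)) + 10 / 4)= 41548 / 2649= 15.68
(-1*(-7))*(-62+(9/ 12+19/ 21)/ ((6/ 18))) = -1597/ 4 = -399.25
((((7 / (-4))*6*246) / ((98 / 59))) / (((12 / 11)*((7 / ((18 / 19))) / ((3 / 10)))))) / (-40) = 2155329 / 1489600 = 1.45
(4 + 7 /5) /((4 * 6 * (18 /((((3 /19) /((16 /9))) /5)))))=27 /121600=0.00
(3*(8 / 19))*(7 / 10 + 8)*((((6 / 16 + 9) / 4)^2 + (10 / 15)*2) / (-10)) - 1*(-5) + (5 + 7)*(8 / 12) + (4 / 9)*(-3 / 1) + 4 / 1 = 5956969 / 729600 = 8.16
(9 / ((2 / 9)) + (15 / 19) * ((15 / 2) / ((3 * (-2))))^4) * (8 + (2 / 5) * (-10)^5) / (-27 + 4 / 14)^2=-50549803017 / 21261152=-2377.57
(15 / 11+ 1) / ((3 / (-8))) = -6.30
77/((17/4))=308/17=18.12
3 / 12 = 1 / 4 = 0.25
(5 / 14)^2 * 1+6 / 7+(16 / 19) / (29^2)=3087083 / 3131884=0.99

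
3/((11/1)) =3/11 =0.27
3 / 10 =0.30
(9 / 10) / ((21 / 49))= 21 / 10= 2.10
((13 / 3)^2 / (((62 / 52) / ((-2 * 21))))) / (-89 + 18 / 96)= 140608 / 18879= 7.45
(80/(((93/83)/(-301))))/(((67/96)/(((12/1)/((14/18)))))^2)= -10230697820160/974113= -10502578.06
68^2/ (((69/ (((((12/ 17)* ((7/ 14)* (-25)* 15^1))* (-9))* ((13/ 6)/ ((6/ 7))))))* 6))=773500/ 23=33630.43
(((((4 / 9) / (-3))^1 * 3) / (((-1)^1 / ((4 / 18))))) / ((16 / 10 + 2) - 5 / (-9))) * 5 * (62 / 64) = 775 / 6732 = 0.12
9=9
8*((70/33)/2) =280/33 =8.48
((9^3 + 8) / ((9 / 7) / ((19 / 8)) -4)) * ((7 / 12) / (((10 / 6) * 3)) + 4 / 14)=-2366507 / 27600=-85.74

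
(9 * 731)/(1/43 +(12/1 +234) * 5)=282897/52891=5.35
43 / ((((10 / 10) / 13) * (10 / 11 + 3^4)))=6149 / 901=6.82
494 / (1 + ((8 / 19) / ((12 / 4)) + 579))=14079 / 16534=0.85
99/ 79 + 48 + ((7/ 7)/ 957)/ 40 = 148947559/ 3024120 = 49.25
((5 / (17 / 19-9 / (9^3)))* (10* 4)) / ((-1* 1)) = -153900 / 679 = -226.66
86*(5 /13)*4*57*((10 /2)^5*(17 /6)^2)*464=3423638500000 /39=87785602564.10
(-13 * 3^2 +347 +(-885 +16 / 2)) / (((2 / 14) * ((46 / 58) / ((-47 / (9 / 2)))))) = 12346054 / 207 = 59642.77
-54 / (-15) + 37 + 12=263 / 5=52.60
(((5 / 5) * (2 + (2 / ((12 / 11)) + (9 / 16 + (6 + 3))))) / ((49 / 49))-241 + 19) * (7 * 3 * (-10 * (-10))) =-1752275 / 4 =-438068.75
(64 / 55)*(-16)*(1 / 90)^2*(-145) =7424 / 22275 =0.33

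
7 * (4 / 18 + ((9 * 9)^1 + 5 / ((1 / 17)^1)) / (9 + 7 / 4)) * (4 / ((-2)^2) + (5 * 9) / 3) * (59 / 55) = 40057696 / 21285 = 1881.97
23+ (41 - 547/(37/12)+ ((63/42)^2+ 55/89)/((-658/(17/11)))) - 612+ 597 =-12242676937/95338936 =-128.41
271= 271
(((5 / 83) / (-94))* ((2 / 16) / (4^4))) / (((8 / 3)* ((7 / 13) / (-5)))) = 975 / 894795776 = 0.00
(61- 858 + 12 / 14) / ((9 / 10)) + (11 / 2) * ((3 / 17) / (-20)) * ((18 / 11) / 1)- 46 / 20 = -18999167 / 21420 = -886.98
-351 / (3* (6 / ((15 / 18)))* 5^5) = -13 / 2500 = -0.01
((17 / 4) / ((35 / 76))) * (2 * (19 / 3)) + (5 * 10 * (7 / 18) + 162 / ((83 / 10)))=4074901 / 26145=155.86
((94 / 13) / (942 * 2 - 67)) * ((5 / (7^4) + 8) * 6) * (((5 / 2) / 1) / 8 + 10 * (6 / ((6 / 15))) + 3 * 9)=7685526621 / 226856084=33.88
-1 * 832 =-832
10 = 10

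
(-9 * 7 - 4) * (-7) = 469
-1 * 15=-15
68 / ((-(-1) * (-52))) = -17 / 13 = -1.31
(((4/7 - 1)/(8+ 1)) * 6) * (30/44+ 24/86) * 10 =-9090/3311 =-2.75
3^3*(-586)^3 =-5433211512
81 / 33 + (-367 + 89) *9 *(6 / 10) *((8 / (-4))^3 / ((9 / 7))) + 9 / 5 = 513978 / 55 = 9345.05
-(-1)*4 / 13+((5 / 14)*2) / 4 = 0.49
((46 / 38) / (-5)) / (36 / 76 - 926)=23 / 87925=0.00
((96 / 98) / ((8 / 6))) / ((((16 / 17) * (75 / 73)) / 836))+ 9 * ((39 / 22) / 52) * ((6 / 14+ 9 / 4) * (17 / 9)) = 274563039 / 431200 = 636.74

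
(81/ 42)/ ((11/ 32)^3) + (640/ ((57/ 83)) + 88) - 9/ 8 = 4530165083/ 4248552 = 1066.28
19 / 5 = 3.80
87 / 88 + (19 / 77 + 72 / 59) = 89251 / 36344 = 2.46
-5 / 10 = -1 / 2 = -0.50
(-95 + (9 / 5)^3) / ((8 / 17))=-94741 / 500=-189.48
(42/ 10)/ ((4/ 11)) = 231/ 20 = 11.55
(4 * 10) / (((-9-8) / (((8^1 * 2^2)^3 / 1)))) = -1310720 / 17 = -77101.18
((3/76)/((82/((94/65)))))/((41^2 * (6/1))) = 0.00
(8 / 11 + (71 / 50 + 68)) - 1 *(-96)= 91381 / 550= 166.15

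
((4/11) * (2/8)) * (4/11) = 4/121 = 0.03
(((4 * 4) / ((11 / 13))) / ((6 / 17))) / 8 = 6.70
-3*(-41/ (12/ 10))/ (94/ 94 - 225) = -0.46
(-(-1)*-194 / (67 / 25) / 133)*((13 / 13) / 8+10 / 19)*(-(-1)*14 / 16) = -240075 / 773984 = -0.31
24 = 24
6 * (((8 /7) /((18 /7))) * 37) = 296 /3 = 98.67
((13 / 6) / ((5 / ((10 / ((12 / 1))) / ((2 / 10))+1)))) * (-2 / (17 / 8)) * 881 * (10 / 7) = -2840344 / 1071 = -2652.05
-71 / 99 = -0.72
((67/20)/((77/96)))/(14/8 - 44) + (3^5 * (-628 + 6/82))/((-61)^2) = -408030189627/9926381465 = -41.11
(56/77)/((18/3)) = 4/33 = 0.12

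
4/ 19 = 0.21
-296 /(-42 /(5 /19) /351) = 86580 /133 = 650.98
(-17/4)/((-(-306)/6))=-1/12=-0.08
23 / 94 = 0.24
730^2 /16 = 133225 /4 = 33306.25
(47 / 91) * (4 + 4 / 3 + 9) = 2021 / 273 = 7.40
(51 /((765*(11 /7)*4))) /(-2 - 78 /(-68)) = -119 /9570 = -0.01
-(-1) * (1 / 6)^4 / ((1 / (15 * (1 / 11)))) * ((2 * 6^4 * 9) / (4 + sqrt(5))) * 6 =6480 / 121 - 1620 * sqrt(5) / 121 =23.62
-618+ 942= 324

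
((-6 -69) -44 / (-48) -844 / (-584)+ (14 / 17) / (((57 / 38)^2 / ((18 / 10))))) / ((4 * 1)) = -5359579 / 297840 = -17.99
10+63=73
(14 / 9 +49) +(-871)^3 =-660776260.44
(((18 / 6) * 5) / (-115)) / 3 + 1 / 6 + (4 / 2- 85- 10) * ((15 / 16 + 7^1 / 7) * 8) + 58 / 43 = -4272563 / 2967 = -1440.03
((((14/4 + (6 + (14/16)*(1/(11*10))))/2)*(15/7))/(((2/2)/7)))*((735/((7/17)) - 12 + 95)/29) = 11722167/2552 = 4593.33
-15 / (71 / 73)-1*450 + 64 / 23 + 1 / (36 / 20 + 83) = -320320019 / 692392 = -462.63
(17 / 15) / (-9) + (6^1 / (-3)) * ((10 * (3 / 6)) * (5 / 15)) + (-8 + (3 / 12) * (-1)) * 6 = -52.96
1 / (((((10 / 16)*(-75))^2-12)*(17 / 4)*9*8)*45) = 32 / 962915445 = 0.00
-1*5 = -5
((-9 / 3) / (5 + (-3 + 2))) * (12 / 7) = -9 / 7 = -1.29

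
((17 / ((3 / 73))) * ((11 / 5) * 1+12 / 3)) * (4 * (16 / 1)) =164142.93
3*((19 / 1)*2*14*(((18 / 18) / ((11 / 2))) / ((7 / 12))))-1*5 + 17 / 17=5428 / 11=493.45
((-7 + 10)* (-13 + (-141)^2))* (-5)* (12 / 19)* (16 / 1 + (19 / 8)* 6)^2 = -3272483115 / 19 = -172235953.42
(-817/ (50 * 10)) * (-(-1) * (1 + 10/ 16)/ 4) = -10621/ 16000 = -0.66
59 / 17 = 3.47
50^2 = 2500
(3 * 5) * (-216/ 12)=-270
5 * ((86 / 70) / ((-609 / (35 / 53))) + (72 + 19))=14685820 / 32277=454.99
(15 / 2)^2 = 225 / 4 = 56.25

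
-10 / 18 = -5 / 9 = -0.56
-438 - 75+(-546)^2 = 297603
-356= -356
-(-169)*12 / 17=2028 / 17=119.29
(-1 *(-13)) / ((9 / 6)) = 26 / 3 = 8.67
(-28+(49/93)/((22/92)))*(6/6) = -26390/1023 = -25.80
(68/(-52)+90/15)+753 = 9850/13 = 757.69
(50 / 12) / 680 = 0.01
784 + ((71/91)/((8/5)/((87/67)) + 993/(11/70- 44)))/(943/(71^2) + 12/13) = 422779214068109/539281774206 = 783.97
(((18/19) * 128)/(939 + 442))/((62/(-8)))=-9216/813409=-0.01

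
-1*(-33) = 33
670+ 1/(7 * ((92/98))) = 30827/46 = 670.15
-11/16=-0.69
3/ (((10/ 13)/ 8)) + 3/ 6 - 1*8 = 237/ 10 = 23.70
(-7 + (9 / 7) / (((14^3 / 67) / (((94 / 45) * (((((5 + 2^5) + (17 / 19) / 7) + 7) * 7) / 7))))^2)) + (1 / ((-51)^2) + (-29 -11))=-613622555320375471 / 15156185272930800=-40.49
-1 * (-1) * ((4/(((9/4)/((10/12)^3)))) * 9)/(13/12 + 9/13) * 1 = 13000/2493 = 5.21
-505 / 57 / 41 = -505 / 2337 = -0.22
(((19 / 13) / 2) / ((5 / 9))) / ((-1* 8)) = -171 / 1040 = -0.16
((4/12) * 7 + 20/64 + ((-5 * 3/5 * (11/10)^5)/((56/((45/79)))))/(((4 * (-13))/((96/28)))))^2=1023631418325072794449/145866489350400000000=7.02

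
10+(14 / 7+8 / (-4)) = 10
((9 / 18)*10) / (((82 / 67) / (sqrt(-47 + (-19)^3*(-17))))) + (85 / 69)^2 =1396.27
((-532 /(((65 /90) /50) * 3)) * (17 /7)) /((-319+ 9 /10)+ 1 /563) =2182188000 /23281609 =93.73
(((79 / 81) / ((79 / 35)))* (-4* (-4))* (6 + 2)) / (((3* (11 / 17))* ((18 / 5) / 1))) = 190400 / 24057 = 7.91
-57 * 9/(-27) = 19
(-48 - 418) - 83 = -549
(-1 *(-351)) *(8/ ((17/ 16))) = 44928/ 17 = 2642.82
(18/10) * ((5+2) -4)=27/5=5.40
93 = 93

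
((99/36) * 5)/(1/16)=220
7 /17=0.41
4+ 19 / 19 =5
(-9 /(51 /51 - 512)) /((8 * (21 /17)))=51 /28616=0.00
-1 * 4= -4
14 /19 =0.74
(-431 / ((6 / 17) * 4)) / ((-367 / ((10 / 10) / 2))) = 7327 / 17616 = 0.42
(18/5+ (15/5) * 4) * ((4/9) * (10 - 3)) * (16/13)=896/15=59.73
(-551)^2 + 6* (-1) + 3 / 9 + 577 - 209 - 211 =911257 / 3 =303752.33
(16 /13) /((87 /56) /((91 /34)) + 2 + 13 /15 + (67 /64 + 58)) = 752640 /38216329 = 0.02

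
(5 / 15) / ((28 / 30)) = 5 / 14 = 0.36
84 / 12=7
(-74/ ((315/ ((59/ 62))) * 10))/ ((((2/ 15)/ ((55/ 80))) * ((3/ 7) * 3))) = -24013/ 267840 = -0.09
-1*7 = -7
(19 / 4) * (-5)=-95 / 4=-23.75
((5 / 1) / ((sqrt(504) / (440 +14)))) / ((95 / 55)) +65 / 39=5 / 3 +12485 * sqrt(14) / 798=60.21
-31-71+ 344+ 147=389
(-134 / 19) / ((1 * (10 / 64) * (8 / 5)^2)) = -335 / 19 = -17.63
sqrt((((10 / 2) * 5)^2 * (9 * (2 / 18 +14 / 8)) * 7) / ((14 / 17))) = 25 * sqrt(2278) / 4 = 298.30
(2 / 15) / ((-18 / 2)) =-2 / 135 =-0.01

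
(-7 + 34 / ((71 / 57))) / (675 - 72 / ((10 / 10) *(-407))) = 586487 / 19510587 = 0.03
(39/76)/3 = 13/76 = 0.17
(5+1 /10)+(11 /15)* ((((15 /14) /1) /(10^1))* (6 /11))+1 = 43 /7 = 6.14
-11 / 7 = -1.57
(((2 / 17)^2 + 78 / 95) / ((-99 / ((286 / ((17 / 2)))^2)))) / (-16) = 42611998 / 71410455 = 0.60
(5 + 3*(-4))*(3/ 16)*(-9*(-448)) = -5292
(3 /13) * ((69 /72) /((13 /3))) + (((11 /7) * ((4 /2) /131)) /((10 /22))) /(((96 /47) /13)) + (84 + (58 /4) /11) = 35064436339 /409128720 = 85.71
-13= -13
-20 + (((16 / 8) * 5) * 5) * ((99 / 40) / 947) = -75265 / 3788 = -19.87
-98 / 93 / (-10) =49 / 465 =0.11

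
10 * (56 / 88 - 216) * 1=-23690 / 11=-2153.64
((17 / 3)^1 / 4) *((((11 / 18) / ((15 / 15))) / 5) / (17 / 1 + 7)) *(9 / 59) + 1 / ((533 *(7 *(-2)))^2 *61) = 158789600407 / 144286212208320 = 0.00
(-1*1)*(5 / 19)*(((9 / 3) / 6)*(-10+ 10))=0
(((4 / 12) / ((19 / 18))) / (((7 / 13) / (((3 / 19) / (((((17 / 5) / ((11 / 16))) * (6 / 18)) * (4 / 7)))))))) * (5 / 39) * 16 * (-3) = -7425 / 12274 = -0.60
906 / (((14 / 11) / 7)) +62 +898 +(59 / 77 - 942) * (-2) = 602561 / 77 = 7825.47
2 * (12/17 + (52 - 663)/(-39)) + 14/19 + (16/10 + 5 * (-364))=-8647928/4845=-1784.92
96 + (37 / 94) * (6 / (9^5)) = 88809733 / 925101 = 96.00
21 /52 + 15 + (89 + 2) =5533 /52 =106.40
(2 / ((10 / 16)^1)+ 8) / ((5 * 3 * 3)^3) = 56 / 455625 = 0.00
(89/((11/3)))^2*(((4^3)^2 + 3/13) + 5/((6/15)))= 7615590003/3146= 2420721.55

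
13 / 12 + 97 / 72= 175 / 72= 2.43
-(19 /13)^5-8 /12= -8170883 /1113879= -7.34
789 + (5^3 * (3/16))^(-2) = 110953381/140625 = 789.00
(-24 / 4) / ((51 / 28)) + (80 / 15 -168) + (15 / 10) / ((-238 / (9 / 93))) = -7346779 / 44268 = -165.96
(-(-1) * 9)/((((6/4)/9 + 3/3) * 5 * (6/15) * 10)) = 27/70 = 0.39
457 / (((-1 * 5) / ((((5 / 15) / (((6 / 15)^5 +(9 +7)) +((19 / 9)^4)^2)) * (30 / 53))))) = -122952196856250 / 2927049446554441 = -0.04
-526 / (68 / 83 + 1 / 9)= -392922 / 695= -565.36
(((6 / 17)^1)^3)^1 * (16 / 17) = 3456 / 83521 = 0.04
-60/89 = -0.67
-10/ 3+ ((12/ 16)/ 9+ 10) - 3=15/ 4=3.75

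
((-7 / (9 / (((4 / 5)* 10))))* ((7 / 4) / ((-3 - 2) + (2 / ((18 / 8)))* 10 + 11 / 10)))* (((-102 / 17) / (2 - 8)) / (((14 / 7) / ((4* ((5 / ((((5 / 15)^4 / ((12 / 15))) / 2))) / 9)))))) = -141120 / 449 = -314.30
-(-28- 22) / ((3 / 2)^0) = 50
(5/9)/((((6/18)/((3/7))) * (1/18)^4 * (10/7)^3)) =642978/25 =25719.12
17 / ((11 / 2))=34 / 11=3.09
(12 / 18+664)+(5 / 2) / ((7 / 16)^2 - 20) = 10109654 / 15213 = 664.54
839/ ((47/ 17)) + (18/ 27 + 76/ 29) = 1254323/ 4089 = 306.76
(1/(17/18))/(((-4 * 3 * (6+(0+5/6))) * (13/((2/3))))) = -0.00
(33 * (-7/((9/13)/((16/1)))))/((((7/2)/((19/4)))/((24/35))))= -4968.23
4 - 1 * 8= -4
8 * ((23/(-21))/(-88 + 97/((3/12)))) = -46/1575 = -0.03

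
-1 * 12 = -12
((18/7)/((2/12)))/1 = 108/7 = 15.43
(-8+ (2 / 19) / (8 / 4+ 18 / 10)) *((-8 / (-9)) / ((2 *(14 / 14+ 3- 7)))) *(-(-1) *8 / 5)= 92096 / 48735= 1.89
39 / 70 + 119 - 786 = -46651 / 70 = -666.44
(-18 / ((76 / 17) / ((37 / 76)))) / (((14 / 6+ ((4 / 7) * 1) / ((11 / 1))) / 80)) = -13076910 / 198911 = -65.74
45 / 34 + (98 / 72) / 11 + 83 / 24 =66049 / 13464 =4.91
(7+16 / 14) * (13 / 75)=1.41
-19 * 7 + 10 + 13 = -110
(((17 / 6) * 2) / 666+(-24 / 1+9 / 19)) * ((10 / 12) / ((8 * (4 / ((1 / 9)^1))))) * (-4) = 0.27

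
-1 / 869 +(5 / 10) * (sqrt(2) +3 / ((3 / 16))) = sqrt(2) / 2 +6951 / 869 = 8.71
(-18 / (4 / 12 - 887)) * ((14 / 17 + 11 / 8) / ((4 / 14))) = 8073 / 51680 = 0.16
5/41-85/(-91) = 3940/3731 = 1.06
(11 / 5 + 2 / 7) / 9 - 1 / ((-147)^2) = 29836 / 108045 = 0.28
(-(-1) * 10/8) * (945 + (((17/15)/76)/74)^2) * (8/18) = 6725196072289/12809897280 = 525.00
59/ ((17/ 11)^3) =78529/ 4913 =15.98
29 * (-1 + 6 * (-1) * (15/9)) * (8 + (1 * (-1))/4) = -9889/4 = -2472.25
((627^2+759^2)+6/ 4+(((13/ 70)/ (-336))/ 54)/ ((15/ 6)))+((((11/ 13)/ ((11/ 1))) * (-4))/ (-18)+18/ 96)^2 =4160699539366049/ 4292870400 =969211.54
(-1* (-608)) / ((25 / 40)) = 4864 / 5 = 972.80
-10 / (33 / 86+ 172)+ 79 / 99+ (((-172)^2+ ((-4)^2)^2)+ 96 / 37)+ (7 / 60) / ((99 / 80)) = 972370088197 / 32582385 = 29843.43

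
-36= -36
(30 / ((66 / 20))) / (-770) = -10 / 847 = -0.01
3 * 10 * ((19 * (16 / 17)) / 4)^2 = 173280 / 289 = 599.58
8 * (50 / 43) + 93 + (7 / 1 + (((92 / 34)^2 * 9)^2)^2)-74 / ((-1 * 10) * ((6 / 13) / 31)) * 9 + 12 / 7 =396008732432680177673 / 20997029897410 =18860226.15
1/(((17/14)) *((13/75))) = 1050/221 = 4.75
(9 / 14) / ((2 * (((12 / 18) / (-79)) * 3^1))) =-711 / 56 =-12.70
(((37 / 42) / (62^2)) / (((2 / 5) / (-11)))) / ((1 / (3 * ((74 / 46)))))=-75295 / 2475536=-0.03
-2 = -2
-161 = -161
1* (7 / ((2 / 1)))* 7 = 49 / 2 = 24.50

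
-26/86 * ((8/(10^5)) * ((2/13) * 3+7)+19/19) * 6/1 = -487791/268750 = -1.82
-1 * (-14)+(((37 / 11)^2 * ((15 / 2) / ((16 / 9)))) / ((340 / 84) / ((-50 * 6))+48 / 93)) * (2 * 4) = 1837976777 / 2375593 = 773.69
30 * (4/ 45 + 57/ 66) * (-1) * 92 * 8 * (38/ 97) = -26373824/ 3201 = -8239.25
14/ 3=4.67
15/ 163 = 0.09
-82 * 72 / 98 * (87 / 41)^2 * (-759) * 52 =21508797024 / 2009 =10706220.52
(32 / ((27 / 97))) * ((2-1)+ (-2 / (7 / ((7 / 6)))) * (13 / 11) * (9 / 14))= 178480 / 2079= 85.85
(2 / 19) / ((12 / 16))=8 / 57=0.14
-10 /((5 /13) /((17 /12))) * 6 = -221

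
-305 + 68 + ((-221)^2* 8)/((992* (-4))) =-166393/496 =-335.47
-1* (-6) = 6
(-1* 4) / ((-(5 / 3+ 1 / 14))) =168 / 73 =2.30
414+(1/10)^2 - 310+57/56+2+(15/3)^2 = 184839/1400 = 132.03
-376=-376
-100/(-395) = 0.25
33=33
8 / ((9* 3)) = 0.30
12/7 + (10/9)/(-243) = 26174/15309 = 1.71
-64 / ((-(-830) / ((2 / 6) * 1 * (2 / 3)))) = -0.02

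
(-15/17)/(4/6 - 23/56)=-2520/731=-3.45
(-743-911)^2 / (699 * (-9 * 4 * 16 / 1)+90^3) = 683929 / 81594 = 8.38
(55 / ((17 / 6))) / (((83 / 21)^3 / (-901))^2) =1351544560117290 / 326940373369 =4133.92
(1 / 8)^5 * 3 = 3 / 32768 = 0.00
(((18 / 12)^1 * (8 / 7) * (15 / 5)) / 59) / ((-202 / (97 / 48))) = -291 / 333704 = -0.00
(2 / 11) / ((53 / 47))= 94 / 583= 0.16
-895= -895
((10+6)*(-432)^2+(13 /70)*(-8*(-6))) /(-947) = -104509752 /33145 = -3153.11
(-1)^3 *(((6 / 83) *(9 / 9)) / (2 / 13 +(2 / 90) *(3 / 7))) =-8190 / 18509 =-0.44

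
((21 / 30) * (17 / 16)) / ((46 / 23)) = 119 / 320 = 0.37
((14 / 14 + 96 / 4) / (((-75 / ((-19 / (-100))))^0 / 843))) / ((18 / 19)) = 22245.83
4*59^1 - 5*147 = -499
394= 394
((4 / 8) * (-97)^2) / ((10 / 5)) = 9409 / 4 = 2352.25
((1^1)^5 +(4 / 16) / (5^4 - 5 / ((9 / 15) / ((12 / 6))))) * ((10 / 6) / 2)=7303 / 8760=0.83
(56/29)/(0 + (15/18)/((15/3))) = 336/29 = 11.59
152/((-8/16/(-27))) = 8208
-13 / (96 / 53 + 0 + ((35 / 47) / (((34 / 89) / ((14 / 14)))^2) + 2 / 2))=-37434748 / 22788923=-1.64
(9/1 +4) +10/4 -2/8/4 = 247/16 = 15.44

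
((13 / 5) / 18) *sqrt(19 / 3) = 0.36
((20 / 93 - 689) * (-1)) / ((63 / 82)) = 750382 / 837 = 896.51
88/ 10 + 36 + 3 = 239/ 5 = 47.80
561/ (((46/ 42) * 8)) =11781/ 184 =64.03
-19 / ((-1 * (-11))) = -19 / 11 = -1.73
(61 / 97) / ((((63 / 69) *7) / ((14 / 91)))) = 2806 / 185367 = 0.02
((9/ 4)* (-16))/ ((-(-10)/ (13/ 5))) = -234/ 25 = -9.36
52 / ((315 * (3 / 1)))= 52 / 945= 0.06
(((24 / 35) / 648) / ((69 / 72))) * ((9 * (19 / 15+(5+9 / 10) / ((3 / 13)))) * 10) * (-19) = -152 / 3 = -50.67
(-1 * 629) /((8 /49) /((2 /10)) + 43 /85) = -2619785 /5507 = -475.72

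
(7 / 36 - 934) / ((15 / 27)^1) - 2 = -1682.85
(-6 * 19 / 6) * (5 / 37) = -95 / 37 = -2.57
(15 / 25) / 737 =3 / 3685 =0.00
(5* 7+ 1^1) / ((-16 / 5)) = -45 / 4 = -11.25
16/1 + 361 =377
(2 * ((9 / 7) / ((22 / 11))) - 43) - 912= -6676 / 7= -953.71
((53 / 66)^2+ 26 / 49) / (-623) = -0.00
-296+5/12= -3547/12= -295.58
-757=-757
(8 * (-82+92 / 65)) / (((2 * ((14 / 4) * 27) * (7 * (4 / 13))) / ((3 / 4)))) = -291 / 245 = -1.19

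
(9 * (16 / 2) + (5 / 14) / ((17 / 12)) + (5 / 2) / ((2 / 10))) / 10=20171 / 2380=8.48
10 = 10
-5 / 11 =-0.45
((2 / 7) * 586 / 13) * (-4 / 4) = -12.88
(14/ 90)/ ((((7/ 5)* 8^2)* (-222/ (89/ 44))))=-89/ 5626368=-0.00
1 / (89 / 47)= 47 / 89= 0.53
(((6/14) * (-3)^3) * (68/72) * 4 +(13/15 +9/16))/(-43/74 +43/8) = -2628443/297990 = -8.82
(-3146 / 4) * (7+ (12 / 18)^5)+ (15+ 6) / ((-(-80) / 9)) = -108994433 / 19440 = -5606.71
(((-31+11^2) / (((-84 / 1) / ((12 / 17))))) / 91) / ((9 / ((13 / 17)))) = -10 / 14161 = -0.00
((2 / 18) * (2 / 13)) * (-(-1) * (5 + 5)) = 20 / 117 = 0.17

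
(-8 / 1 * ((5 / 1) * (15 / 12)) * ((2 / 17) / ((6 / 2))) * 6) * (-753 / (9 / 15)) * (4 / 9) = 1004000 / 153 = 6562.09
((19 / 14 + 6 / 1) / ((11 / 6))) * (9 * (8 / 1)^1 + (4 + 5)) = 25029 / 77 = 325.05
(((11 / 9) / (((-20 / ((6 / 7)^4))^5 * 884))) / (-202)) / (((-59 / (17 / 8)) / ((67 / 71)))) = -4568462406288 / 1371468725070858533075490625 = -0.00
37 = 37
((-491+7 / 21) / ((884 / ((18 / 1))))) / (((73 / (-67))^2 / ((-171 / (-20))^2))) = -18114273162 / 29442725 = -615.24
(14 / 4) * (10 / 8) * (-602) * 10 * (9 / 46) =-474075 / 92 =-5152.99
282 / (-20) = -14.10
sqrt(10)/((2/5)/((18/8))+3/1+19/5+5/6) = 90 * sqrt(10)/703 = 0.40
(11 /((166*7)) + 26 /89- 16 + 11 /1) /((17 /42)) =-1457697 /125579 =-11.61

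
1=1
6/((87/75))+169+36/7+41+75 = 59949/203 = 295.32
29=29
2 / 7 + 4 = 30 / 7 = 4.29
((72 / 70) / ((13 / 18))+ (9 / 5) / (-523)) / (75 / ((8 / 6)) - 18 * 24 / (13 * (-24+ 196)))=1292236 / 50986747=0.03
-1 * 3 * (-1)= 3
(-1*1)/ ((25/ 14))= -14/ 25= -0.56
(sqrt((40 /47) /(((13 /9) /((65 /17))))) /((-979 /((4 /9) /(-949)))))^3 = 128000 * sqrt(1598) /13823054982735080196797397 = 0.00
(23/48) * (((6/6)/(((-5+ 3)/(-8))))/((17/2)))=23/102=0.23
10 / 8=1.25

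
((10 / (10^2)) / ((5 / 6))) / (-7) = -3 / 175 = -0.02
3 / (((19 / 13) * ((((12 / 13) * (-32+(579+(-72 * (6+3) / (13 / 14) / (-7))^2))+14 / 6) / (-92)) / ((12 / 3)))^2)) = 229436689487616 / 77361400789033171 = 0.00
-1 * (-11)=11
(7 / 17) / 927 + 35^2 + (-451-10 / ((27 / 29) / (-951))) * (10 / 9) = 1712364248 / 141831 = 12073.27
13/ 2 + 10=33/ 2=16.50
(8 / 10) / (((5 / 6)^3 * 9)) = 0.15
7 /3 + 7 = 28 /3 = 9.33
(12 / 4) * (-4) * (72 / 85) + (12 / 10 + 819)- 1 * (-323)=96308 / 85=1133.04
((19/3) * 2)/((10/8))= 152/15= 10.13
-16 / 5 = -3.20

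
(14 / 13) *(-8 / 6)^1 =-56 / 39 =-1.44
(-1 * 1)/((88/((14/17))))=-7/748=-0.01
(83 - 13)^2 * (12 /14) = 4200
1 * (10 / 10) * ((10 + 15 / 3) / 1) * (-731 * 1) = -10965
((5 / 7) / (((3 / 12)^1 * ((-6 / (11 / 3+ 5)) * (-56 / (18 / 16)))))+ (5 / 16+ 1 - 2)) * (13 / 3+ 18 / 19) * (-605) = 2055185 / 1064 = 1931.56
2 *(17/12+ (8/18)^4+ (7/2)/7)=51325/13122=3.91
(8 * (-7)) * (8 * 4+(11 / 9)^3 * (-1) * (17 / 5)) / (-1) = 5264728 / 3645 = 1444.37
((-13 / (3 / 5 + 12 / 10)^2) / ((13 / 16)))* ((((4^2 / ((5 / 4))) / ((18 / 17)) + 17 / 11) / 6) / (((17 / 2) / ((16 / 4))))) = -127040 / 24057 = -5.28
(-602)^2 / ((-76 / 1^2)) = -90601 / 19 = -4768.47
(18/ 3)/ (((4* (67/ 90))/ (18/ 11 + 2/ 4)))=6345/ 1474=4.30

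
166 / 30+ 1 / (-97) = 8036 / 1455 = 5.52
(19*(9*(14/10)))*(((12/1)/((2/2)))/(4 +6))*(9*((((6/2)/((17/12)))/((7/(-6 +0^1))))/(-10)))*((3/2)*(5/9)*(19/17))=437.10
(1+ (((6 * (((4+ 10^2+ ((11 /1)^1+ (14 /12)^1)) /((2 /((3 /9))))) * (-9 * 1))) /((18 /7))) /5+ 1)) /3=-4759 /180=-26.44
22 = 22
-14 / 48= -0.29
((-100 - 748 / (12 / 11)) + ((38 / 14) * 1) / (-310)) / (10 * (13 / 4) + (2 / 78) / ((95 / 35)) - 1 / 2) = -1263342509 / 51470230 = -24.55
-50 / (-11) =50 / 11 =4.55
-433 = -433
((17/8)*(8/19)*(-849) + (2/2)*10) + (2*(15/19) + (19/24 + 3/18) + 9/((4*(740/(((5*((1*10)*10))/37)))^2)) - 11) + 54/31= -20038129078567/26493139896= -756.35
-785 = -785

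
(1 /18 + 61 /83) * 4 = 2362 /747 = 3.16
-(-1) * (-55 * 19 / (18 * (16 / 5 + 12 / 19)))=-99275 / 6552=-15.15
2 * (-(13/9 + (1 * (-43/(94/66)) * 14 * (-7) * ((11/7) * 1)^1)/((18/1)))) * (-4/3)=878992/1269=692.67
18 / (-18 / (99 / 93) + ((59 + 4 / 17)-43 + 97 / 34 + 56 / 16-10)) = -1683 / 404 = -4.17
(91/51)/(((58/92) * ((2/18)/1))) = 12558/493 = 25.47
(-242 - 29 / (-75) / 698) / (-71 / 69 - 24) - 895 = -26680474817 / 30136150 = -885.33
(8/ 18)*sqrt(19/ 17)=4*sqrt(323)/ 153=0.47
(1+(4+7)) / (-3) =-4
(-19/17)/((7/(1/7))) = -0.02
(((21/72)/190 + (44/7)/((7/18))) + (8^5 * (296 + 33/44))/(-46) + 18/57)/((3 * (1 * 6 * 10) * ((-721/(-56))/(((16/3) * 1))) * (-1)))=2172539718302/4466216475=486.44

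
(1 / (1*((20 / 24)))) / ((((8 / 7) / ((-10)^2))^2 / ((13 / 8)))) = 238875 / 16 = 14929.69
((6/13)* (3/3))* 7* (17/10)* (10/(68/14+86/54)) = 134946/15847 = 8.52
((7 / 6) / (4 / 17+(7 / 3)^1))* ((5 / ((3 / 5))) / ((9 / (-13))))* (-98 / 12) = 1895075 / 42444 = 44.65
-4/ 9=-0.44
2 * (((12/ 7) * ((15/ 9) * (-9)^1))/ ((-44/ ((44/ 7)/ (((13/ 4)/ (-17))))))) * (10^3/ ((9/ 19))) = -81130.30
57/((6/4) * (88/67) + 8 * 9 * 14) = 1273/22556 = 0.06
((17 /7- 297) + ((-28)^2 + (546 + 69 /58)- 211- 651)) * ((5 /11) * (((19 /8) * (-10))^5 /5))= -49870181421875 /415744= -119954061.69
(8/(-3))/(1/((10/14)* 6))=-80/7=-11.43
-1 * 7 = -7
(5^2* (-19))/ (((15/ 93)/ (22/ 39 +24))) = -2821310/ 39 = -72341.28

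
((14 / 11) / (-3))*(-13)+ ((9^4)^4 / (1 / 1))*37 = 2262537650588098043 / 33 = 68561746987518122.52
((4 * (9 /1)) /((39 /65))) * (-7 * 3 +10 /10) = -1200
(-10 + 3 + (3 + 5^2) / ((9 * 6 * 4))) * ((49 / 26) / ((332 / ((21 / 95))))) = -127253 / 14760720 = -0.01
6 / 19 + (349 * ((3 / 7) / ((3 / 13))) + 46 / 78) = 3366614 / 5187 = 649.05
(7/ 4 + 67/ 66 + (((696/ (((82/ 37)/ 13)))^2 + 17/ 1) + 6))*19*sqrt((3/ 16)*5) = 306634373.73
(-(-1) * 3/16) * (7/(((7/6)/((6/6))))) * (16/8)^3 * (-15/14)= -135/14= -9.64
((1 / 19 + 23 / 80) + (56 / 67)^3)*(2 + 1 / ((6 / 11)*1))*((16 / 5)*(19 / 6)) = 9715908193 / 270686700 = 35.89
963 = 963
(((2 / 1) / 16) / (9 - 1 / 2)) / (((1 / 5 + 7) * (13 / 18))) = 5 / 1768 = 0.00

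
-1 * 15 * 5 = -75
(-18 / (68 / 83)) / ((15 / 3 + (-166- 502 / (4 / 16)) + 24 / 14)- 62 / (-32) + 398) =13944 / 1121677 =0.01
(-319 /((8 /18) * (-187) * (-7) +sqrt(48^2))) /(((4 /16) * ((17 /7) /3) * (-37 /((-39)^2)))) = 7054047 /68561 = 102.89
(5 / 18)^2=25 / 324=0.08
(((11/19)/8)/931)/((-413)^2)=11/24137560328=0.00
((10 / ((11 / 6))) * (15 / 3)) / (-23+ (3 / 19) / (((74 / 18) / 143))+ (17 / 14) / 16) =-47241600 / 30195451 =-1.56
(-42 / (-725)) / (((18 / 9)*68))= 21 / 49300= 0.00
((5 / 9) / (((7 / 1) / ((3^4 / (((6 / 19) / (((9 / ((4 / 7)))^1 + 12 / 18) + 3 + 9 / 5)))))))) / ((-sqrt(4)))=-24187 / 112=-215.96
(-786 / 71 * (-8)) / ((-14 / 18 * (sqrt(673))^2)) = -56592 / 334481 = -0.17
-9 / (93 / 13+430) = -117 / 5683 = -0.02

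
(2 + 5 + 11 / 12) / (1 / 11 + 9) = 209 / 240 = 0.87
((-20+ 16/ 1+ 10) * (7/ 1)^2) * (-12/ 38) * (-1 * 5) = 8820/ 19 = 464.21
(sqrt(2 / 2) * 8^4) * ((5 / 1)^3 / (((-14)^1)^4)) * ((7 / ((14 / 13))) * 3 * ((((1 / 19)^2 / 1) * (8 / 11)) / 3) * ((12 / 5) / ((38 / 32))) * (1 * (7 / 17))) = 63897600 / 439943119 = 0.15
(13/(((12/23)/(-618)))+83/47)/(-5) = 1447293/470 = 3079.35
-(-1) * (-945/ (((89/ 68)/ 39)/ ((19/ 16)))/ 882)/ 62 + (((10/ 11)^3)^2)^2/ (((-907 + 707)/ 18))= -620832453923316555/ 969799475833802768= -0.64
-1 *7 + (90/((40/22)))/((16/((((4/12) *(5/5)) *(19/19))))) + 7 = 33/32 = 1.03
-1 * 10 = -10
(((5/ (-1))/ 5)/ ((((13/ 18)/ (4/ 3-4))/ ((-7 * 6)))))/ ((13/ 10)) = -20160/ 169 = -119.29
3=3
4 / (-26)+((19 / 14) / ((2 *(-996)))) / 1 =-56023 / 362544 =-0.15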